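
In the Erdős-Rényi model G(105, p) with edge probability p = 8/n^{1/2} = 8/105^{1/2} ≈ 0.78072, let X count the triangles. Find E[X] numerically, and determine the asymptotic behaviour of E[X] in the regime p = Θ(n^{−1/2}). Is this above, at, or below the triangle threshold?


Number of potential triangles: C(105, 3) = 187460.
Each occurs with probability p³ ≈ (0.78072)³ ≈ 4.7586746e-01.
By linearity: E[X] = C(105, 3)·p³ ≈ 187460 · 4.7586746e-01 ≈ 89206.11483.
Since α = 1/2 < 1, p = c/n^{1/2} ≫ 1/n is above the triangle threshold p ~ 1/n. Asymptotically E[X] ~ (c³/6)·n^{3(1−α)} = (8³/6)·n^{1.5} → ∞; triangles are abundant w.h.p.

E[X] ≈ 89206.11483; in regime p = Θ(1/n^{1/2}) E[X] diverges (above the triangle threshold p ~ 1/n).


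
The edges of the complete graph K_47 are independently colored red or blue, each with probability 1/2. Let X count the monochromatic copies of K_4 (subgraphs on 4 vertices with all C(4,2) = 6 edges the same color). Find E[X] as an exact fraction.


Let X = Σ_S X_S over the C(47, 4) = 178365 subsets S of size 4, where X_S = 1 if the K_4 on S is monochromatic.
For a fixed S, the K_4 on S has C(4, 2) = 6 edges. P[all 6 edges red] = (1/2)^6, and likewise for blue, so P[monochromatic] = 2·(1/2)^6 = 2^{1 − 6} = 1/32.
Summing: E[X] = C(47, 4) · 2^{1 − 6} = 178365 · 1/32 = 178365/32.
Numerically: E[X] ≈ 5573.9062.

E[X] = C(47,4)·2^(1−C(4,2)) = 178365/32 ≈ 5573.9062.


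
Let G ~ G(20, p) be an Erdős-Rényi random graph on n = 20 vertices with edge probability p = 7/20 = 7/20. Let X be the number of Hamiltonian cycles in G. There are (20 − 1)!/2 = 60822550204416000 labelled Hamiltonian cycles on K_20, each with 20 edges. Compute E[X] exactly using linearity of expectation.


K_20 has (20 − 1)!/2 = 60822550204416000 labelled Hamiltonian cycles.
For each such Hamiltonian cycle H, let X_H = 1 if all 20 edges of H are present in G. Then P[X_H = 1] = p^{20} = (7/20)^{20} = 79792266297612001/104857600000000000000000000.
By linearity: E[X] = Σ_H E[X_H] = 60822550204416000 · p^{20} = 60822550204416000 · 79792266297612001/104857600000000000000000000 = 1184855742873690605203907421/25600000000000000000.
Numerically: E[X] ≈ 4.62834e+07.

E[X] = 60822550204416000 · (7/20)^{20} = 1184855742873690605203907421/25600000000000000000 ≈ 4.62834e+07.


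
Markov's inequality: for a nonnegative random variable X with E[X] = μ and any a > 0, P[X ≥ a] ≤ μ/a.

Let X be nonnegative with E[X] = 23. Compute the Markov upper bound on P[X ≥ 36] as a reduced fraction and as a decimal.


μ = E[X] = 23, a = 36.
Markov: P[X ≥ 36] ≤ μ/a = (23)/36 = 23/36.
Numerically: ≈ 0.639.
(Since a = 36 > μ = 23.000, the bound 23/36 is < 1 and informative.)

P[X ≥ 36] ≤ 23/36 ≈ 0.639.


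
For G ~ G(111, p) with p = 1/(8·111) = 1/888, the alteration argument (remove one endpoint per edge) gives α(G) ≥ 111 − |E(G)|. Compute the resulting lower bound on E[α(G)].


E[|E(G)|] = C(111, 2)·p = 6105 · (1/888) = 55/8.
E[α(G)] ≥ n − E[|E(G)|] = 111 − 55/8 = 833/8.
Numerically: ≈ 104.12500.
(This is only a lower bound; the true E[α(G)] may be larger.)

E[α(G)] ≥ 833/8 ≈ 104.12500.


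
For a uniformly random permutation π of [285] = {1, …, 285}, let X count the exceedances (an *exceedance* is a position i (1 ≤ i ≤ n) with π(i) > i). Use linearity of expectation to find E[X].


Write X = Σ_{i=1}^{285} X_i, where X_i = 1_{π(i) > i}.
For each fixed i, π(i) is uniform over {1, …, 285} (marginal of a uniform permutation), so P[π(i) > i] = (n − i)/n. Summing: Σ_{i=1}^{285} (n − i)/n = (0 + 1 + … + 284)/285 = 285(285 − 1)/(2·285) = (285 − 1)/2.
Hence E[X] = Σ_{i=1}^{285} (285 − i)/285 = 142 ≈ 142.000000.

E[X] = 142 = 142.000000.


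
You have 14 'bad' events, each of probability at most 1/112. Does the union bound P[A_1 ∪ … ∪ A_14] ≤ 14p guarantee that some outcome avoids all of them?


Union bound: P[∪_{i=1}^{14} A_i] ≤ Σ_i P[A_i] ≤ 14·p = 14·(1/112) = 1/8.
Numerically: 1/8 ≈ 0.1250.
Is 1/8 < 1? YES.
Since P[∪ A_i] ≤ 1/8 < 1, the complement has P[∩ A_i^c] ≥ 1 − 1/8 = 7/8 > 0, so some outcome avoids every A_i.

14·p = 1/8 ≈ 0.1250; existence CERTIFIED by the union bound.


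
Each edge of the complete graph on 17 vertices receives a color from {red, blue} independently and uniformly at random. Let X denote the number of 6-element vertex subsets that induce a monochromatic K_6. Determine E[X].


Let X = Σ_S X_S over the C(17, 6) = 12376 subsets S of size 6, where X_S = 1 if the K_6 on S is monochromatic.
For a fixed S, the K_6 on S has C(6, 2) = 15 edges. P[all 15 edges red] = (1/2)^15, and likewise for blue, so P[monochromatic] = 2·(1/2)^15 = 2^{1 − 15} = 1/16384.
By linearity of expectation: E[X] = C(17, 6) · 2^{1 − 15} = 12376 · 1/16384 = 1547/2048.
Numerically: E[X] ≈ 0.755371.

E[X] = C(17,6)·2^(1−C(6,2)) = 1547/2048 ≈ 0.755371.


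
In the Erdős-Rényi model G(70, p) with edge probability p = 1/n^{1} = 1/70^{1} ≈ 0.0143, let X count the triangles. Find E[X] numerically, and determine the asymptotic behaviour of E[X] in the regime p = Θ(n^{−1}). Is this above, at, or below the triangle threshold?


Number of potential triangles: C(70, 3) = 54740.
Each occurs with probability p³ ≈ (0.0143)³ ≈ 2.91545e-06.
By linearity: E[X] = C(70, 3)·p³ ≈ 54740 · 2.91545e-06 ≈ 0.160.
Here α = 1, so p = 1/n is exactly at the triangle threshold p ~ 1/n. Asymptotically E[X] → c³/6 = 1³/6 = 1/6 ≈ 0.167, a bounded constant. In this regime the triangle count is asymptotically Poisson(c³/6).

E[X] ≈ 0.160; in regime p = Θ(1/n^{1}) E[X] stays bounded (at the triangle threshold p ~ 1/n).


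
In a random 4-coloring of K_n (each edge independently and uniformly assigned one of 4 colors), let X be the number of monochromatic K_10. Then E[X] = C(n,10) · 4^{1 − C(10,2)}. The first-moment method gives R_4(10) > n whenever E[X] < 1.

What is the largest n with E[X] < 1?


We need C(n, 10) · 4^{1 − 45} < 1, i.e. C(n, 10) < 4^{45 − 1} = 309485009821345068724781056.
Check values of n near the boundary:
  n = 2022: C(2022, 10) = 307870445231474093395937796; 307870445231474093395937796 < 309485009821345068724781056? YES
  n = 2023: C(2023, 10) = 309399856285778485315440716; 309399856285778485315440716 < 309485009821345068724781056? YES
  n = 2024: C(2024, 10) = 310936101848269937576192656; 310936101848269937576192656 < 309485009821345068724781056? NO
  n = 2025: C(2025, 10) = 312479209053472269772600560; 312479209053472269772600560 < 309485009821345068724781056? NO
  n = 2026: C(2026, 10) = 314029205130126398094885285; 314029205130126398094885285 < 309485009821345068724781056? NO
The largest n with C(n, 10) < 309485009821345068724781056 is n = 2023 (where E[X] = 77349964071444621328860179/77371252455336267181195264 ≈ 1.000). Hence R_4(10) > 2023, i.e. R_4(10) ≥ 2024.

Largest n = 2023; hence R_4(10) > 2023.


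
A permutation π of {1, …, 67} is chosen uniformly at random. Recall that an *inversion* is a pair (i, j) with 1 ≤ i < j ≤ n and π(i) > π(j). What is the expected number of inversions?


Write X = Σ X_I over the C(67, 2) = 2211 pairs i < j, with X_I the indicator of one inversion.
There are 2211 indicators.
For each fixed pair i < j, the values π(i) and π(j) are two distinct elements of {1, …, 67} in uniformly random order; by symmetry P[π(i) > π(j)] = 1/2.
By linearity: E[X] = 2211 · (1/2) = C(67, 2) · (1/2) = 2211/2 = 2211/2 ≈ 1105.500.

E[X] = 2211/2 = 1105.500.


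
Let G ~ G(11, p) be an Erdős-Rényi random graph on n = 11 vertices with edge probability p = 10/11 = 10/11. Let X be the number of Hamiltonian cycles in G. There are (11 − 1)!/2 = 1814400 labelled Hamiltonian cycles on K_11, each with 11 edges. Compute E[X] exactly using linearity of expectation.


K_11 has (11 − 1)!/2 = 1814400 labelled Hamiltonian cycles.
For each such Hamiltonian cycle H, let X_H = 1 if all 11 edges of H are present in G. Then P[X_H = 1] = p^{11} = (10/11)^{11} = 100000000000/285311670611.
By linearity of expectation: E[X] = Σ_H E[X_H] = 1814400 · p^{11} = 1814400 · 100000000000/285311670611 = 181440000000000000/285311670611.
Numerically: E[X] ≈ 6.3594e+05.

E[X] = 1814400 · (10/11)^{11} = 181440000000000000/285311670611 ≈ 6.3594e+05.


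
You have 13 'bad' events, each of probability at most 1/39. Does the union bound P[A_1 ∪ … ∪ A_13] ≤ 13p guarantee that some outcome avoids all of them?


Union bound: P[∪_{i=1}^{13} A_i] ≤ Σ_i P[A_i] ≤ 13·p = 13·(1/39) = 1/3.
Numerically: 1/3 ≈ 0.3333333.
Is 1/3 < 1? YES.
Since P[∪ A_i] ≤ 1/3 < 1, the complement has P[∩ A_i^c] ≥ 1 − 1/3 = 2/3 > 0, so some outcome avoids every A_i.

13·p = 1/3 ≈ 0.3333333; existence CERTIFIED by the union bound.


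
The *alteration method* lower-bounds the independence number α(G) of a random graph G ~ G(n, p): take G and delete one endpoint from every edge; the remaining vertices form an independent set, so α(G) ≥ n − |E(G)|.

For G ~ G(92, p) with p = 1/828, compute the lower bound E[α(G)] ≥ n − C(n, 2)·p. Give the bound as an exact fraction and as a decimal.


E[|E(G)|] = C(92, 2)·p = 4186 · (1/828) = 91/18.
E[α(G)] ≥ n − E[|E(G)|] = 92 − 91/18 = 1565/18.
Numerically: ≈ 86.9444.
(This is only a lower bound; the true E[α(G)] may be larger.)

E[α(G)] ≥ 1565/18 ≈ 86.9444.


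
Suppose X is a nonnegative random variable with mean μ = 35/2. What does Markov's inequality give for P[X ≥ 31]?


μ = E[X] = 35/2, a = 31.
Markov: P[X ≥ 31] ≤ μ/a = (35/2)/31 = 35/62.
Numerically: ≈ 0.5645.
(Since a = 31 > μ = 17.5000, the bound 35/62 is < 1 and informative.)

P[X ≥ 31] ≤ 35/62 ≈ 0.5645.


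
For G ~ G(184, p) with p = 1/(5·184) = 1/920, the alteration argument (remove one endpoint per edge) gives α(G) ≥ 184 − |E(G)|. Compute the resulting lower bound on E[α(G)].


E[|E(G)|] = C(184, 2)·p = 16836 · (1/920) = 183/10.
E[α(G)] ≥ n − E[|E(G)|] = 184 − 183/10 = 1657/10.
Numerically: ≈ 165.7000.
(This is only a lower bound; the true E[α(G)] may be larger.)

E[α(G)] ≥ 1657/10 ≈ 165.7000.


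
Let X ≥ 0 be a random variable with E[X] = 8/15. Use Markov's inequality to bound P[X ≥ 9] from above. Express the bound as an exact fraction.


μ = E[X] = 8/15, a = 9.
Markov: P[X ≥ 9] ≤ μ/a = (8/15)/9 = 8/135.
Numerically: ≈ 0.05926.
(Since a = 9 > μ = 0.53333, the bound 8/135 is < 1 and informative.)

P[X ≥ 9] ≤ 8/135 ≈ 0.05926.


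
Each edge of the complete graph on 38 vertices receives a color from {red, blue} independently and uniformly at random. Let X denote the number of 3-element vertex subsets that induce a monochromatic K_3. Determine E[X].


Let X = Σ_S X_S over the C(38, 3) = 8436 subsets S of size 3, where X_S = 1 if the K_3 on S is monochromatic.
For a fixed S, the K_3 on S has C(3, 2) = 3 edges. P[all 3 edges red] = (1/2)^3, and likewise for blue, so P[monochromatic] = 2·(1/2)^3 = 2^{1 − 3} = 1/4.
By linearity of expectation: E[X] = C(38, 3) · 2^{1 − 3} = 8436 · 1/4 = 2109.
Numerically: E[X] ≈ 2109.000000.

E[X] = C(38,3)·2^(1−C(3,2)) = 2109 ≈ 2109.000000.


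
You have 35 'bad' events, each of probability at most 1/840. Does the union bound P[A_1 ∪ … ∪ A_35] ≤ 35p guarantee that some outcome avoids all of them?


Union bound: P[∪_{i=1}^{35} A_i] ≤ Σ_i P[A_i] ≤ 35·p = 35·(1/840) = 1/24.
Numerically: 1/24 ≈ 0.041667.
Is 1/24 < 1? YES.
Since P[∪ A_i] ≤ 1/24 < 1, the complement has P[∩ A_i^c] ≥ 1 − 1/24 = 23/24 > 0, so some outcome avoids every A_i.

35·p = 1/24 ≈ 0.041667; existence CERTIFIED by the union bound.


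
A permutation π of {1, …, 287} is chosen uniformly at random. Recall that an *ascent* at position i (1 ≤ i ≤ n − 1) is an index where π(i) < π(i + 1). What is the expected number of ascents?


Write X = Σ X_I over i = 1, …, 286, with X_I the indicator of one ascent.
There are 286 indicators.
For each fixed i, the pair (π(i), π(i+1)) is a uniformly random ordered pair of distinct values from {1, …, 287}; by symmetry P[π(i) < π(i+1)] = 1/2.
By linearity: E[X] = 286 · (1/2) = (287 − 1) · (1/2) = 143 ≈ 143.000000.

E[X] = 143 = 143.000000.


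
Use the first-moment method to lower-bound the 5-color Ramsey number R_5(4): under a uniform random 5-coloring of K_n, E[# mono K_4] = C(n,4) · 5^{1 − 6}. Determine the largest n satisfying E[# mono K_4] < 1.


We need C(n, 4) · 5^{1 − 6} < 1, i.e. C(n, 4) < 5^{6 − 1} = 3125.
Check values of n near the boundary:
  n = 17: C(17, 4) = 2380; 2380 < 3125? YES
  n = 18: C(18, 4) = 3060; 3060 < 3125? YES
  n = 19: C(19, 4) = 3876; 3876 < 3125? NO
  n = 20: C(20, 4) = 4845; 4845 < 3125? NO
  n = 21: C(21, 4) = 5985; 5985 < 3125? NO
The largest n with C(n, 4) < 3125 is n = 18 (where E[X] = 612/625 ≈ 0.9792). Hence R_5(4) > 18, i.e. R_5(4) ≥ 19.

Largest n = 18; hence R_5(4) > 18.


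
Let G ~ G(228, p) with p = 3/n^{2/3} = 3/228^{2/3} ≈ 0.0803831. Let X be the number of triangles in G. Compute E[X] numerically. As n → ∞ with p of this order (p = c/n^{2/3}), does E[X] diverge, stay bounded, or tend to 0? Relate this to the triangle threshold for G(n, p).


Number of potential triangles: C(228, 3) = 1949476.
Each occurs with probability p³ ≈ (0.0803831)³ ≈ 5.19390582e-04.
By linearity: E[X] = C(228, 3)·p³ ≈ 1949476 · 5.19390582e-04 ≈ 1012.539474.
Since α = 2/3 < 1, p = c/n^{2/3} ≫ 1/n is above the triangle threshold p ~ 1/n. Asymptotically E[X] ~ (c³/6)·n^{3(1−α)} = (3³/6)·n^{1} → ∞; triangles are abundant w.h.p.

E[X] ≈ 1012.539474; in regime p = Θ(1/n^{2/3}) E[X] diverges (above the triangle threshold p ~ 1/n).


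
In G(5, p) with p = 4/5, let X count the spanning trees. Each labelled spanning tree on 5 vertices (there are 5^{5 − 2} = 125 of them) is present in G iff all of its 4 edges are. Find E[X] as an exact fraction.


K_5 has 5^{5 − 2} = 125 labelled spanning trees.
For each such spanning tree H, let X_H = 1 if all 4 edges of H are present in G. Then P[X_H = 1] = p^{4} = (4/5)^{4} = 256/625.
By linearity of expectation: E[X] = Σ_H E[X_H] = 125 · p^{4} = 125 · 256/625 = 256/5.
Numerically: E[X] ≈ 51.2.

E[X] = 125 · (4/5)^{4} = 256/5 ≈ 51.2.


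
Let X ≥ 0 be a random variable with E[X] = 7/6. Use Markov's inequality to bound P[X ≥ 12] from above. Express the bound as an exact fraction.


μ = E[X] = 7/6, a = 12.
Markov: P[X ≥ 12] ≤ μ/a = (7/6)/12 = 7/72.
Numerically: ≈ 0.097.
(Since a = 12 > μ = 1.167, the bound 7/72 is < 1 and informative.)

P[X ≥ 12] ≤ 7/72 ≈ 0.097.


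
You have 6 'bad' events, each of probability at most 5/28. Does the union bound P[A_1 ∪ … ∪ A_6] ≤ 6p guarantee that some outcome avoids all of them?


Union bound: P[∪_{i=1}^{6} A_i] ≤ Σ_i P[A_i] ≤ 6·p = 6·(5/28) = 15/14.
Numerically: 15/14 ≈ 1.07143.
Is 15/14 < 1? NO.
Since the bound 15/14 is ≥ 1, the union bound is uninformative here; it does NOT by itself certify existence.

6·p = 15/14 ≈ 1.07143; existence NOT certified by the union bound.


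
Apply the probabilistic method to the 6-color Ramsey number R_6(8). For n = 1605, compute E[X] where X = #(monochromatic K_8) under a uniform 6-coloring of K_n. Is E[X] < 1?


E[X] = C(1605, 8) · 6^{1 − 28} = 1073226690197348380200 · 6^{−27} = 1073226690197348380200/1023490369077469249536.
As a reduced fraction: E[X] = 14905926252740949725/14215144014964850688 ≈ 1.0485948.
Is E[X] < 1? NO.
Since E[X] ≥ 1, the first-moment bound is inconclusive at n = 1605; it does NOT by itself certify R_6(8) > 1605.

E[X] = 14905926252740949725/14215144014964850688 ≈ 1.0485948; E[X] ≥ 1; first-moment method inconclusive here.


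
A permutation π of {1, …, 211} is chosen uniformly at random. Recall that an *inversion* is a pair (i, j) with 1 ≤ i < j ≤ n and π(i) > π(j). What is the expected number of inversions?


Write X = Σ X_I over the C(211, 2) = 22155 pairs i < j, with X_I the indicator of one inversion.
There are 22155 indicators.
For each fixed pair i < j, the values π(i) and π(j) are two distinct elements of {1, …, 211} in uniformly random order; by symmetry P[π(i) > π(j)] = 1/2.
By linearity: E[X] = 22155 · (1/2) = C(211, 2) · (1/2) = 22155/2 = 22155/2 ≈ 11077.500.

E[X] = 22155/2 = 11077.500.


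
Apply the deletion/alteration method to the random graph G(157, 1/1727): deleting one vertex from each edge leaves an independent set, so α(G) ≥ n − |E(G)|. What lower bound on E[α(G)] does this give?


E[|E(G)|] = C(157, 2)·p = 12246 · (1/1727) = 78/11.
E[α(G)] ≥ n − E[|E(G)|] = 157 − 78/11 = 1649/11.
Numerically: ≈ 149.909091.
(This is only a lower bound; the true E[α(G)] may be larger.)

E[α(G)] ≥ 1649/11 ≈ 149.909091.


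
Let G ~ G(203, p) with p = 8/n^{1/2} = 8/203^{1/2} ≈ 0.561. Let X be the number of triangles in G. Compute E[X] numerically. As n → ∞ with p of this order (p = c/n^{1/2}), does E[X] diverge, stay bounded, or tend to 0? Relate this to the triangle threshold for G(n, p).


Number of potential triangles: C(203, 3) = 1373701.
Each occurs with probability p³ ≈ (0.561)³ ≈ 1.77021e-01.
By linearity: E[X] = C(203, 3)·p³ ≈ 1373701 · 1.77021e-01 ≈ 243174.549.
Since α = 1/2 < 1, p = c/n^{1/2} ≫ 1/n is above the triangle threshold p ~ 1/n. Asymptotically E[X] ~ (c³/6)·n^{3(1−α)} = (8³/6)·n^{1.5} → ∞; triangles are abundant w.h.p.

E[X] ≈ 243174.549; in regime p = Θ(1/n^{1/2}) E[X] diverges (above the triangle threshold p ~ 1/n).


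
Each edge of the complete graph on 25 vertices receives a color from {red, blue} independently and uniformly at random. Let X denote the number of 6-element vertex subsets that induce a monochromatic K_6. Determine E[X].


Let X = Σ_S X_S over the C(25, 6) = 177100 subsets S of size 6, where X_S = 1 if the K_6 on S is monochromatic.
For a fixed S, the K_6 on S has C(6, 2) = 15 edges. P[all 15 edges red] = (1/2)^15, and likewise for blue, so P[monochromatic] = 2·(1/2)^15 = 2^{1 − 15} = 1/16384.
Summing: E[X] = C(25, 6) · 2^{1 − 15} = 177100 · 1/16384 = 44275/4096.
Numerically: E[X] ≈ 10.809.

E[X] = C(25,6)·2^(1−C(6,2)) = 44275/4096 ≈ 10.809.


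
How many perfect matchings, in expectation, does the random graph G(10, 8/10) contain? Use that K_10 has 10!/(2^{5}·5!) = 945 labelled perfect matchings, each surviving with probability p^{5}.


K_10 has 10!/(2^{5}·5!) = 945 labelled perfect matchings.
For each such perfect matching H, let X_H = 1 if all 5 edges of H are present in G. Then P[X_H = 1] = p^{5} = (4/5)^{5} = 1024/3125.
By linearity of expectation: E[X] = Σ_H E[X_H] = 945 · p^{5} = 945 · 1024/3125 = 193536/625.
Numerically: E[X] ≈ 309.7.

E[X] = 945 · (4/5)^{5} = 193536/625 ≈ 309.7.


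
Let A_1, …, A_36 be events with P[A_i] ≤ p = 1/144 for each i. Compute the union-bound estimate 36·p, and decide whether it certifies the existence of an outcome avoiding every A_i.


Union bound: P[∪_{i=1}^{36} A_i] ≤ Σ_i P[A_i] ≤ 36·p = 36·(1/144) = 1/4.
Numerically: 1/4 ≈ 0.25000.
Is 1/4 < 1? YES.
Since P[∪ A_i] ≤ 1/4 < 1, the complement has P[∩ A_i^c] ≥ 1 − 1/4 = 3/4 > 0, so some outcome avoids every A_i.

36·p = 1/4 ≈ 0.25000; existence CERTIFIED by the union bound.


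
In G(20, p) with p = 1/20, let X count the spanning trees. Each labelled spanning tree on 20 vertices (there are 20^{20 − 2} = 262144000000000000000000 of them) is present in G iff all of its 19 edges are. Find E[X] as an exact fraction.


K_20 has 20^{20 − 2} = 262144000000000000000000 labelled spanning trees.
For each such spanning tree H, let X_H = 1 if all 19 edges of H are present in G. Then P[X_H = 1] = p^{19} = (1/20)^{19} = 1/5242880000000000000000000.
By linearity: E[X] = Σ_H E[X_H] = 262144000000000000000000 · p^{19} = 262144000000000000000000 · 1/5242880000000000000000000 = 1/20.
Numerically: E[X] ≈ 0.05.

E[X] = 262144000000000000000000 · (1/20)^{19} = 1/20 ≈ 0.05.


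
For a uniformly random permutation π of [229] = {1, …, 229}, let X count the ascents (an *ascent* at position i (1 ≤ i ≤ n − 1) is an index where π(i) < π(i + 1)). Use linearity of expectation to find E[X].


Write X = Σ X_I over i = 1, …, 228, with X_I the indicator of one ascent.
There are 228 indicators.
For each fixed i, the pair (π(i), π(i+1)) is a uniformly random ordered pair of distinct values from {1, …, 229}; by symmetry P[π(i) < π(i+1)] = 1/2.
By linearity: E[X] = 228 · (1/2) = (229 − 1) · (1/2) = 114 ≈ 114.00000.

E[X] = 114 = 114.00000.


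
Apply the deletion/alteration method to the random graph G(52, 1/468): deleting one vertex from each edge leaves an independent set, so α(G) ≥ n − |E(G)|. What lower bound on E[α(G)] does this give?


E[|E(G)|] = C(52, 2)·p = 1326 · (1/468) = 17/6.
E[α(G)] ≥ n − E[|E(G)|] = 52 − 17/6 = 295/6.
Numerically: ≈ 49.16667.
(This is only a lower bound; the true E[α(G)] may be larger.)

E[α(G)] ≥ 295/6 ≈ 49.16667.


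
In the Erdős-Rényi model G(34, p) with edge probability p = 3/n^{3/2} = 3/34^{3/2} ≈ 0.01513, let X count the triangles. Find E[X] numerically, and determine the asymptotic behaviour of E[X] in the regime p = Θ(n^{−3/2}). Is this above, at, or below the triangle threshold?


Number of potential triangles: C(34, 3) = 5984.
Each occurs with probability p³ ≈ (0.01513)³ ≈ 3.465043e-06.
By linearity: E[X] = C(34, 3)·p³ ≈ 5984 · 3.465043e-06 ≈ 0.0207.
Since α = 3/2 > 1, p = c/n^{3/2} = o(1/n) is below the triangle threshold p ~ 1/n. Asymptotically E[X] ~ (c³/6)·n^{3(1−α)} = (3³/6)·n^{-1.5} → 0, so by Markov's inequality G has no triangles w.h.p.

E[X] ≈ 0.0207; in regime p = Θ(1/n^{3/2}) E[X] tends to 0 (below the triangle threshold p ~ 1/n).


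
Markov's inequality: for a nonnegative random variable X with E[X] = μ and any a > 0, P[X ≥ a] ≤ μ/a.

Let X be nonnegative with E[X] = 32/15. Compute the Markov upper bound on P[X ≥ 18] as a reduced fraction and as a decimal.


μ = E[X] = 32/15, a = 18.
Markov: P[X ≥ 18] ≤ μ/a = (32/15)/18 = 16/135.
Numerically: ≈ 0.11852.
(Since a = 18 > μ = 2.13333, the bound 16/135 is < 1 and informative.)

P[X ≥ 18] ≤ 16/135 ≈ 0.11852.


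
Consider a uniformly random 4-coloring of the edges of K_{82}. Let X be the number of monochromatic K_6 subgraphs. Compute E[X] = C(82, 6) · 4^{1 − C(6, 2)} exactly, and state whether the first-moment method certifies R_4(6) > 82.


E[X] = C(82, 6) · 4^{1 − 15} = 350161812 · 4^{−14} = 350161812/268435456.
As a reduced fraction: E[X] = 87540453/67108864 ≈ 1.3044544.
Is E[X] < 1? NO.
Since E[X] ≥ 1, the first-moment bound is inconclusive at n = 82; it does NOT by itself certify R_4(6) > 82.

E[X] = 87540453/67108864 ≈ 1.3044544; E[X] ≥ 1; first-moment method inconclusive here.


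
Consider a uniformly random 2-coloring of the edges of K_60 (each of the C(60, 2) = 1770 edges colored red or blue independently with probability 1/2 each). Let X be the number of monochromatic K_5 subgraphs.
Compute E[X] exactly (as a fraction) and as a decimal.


Let X = Σ_S X_S over the C(60, 5) = 5461512 subsets S of size 5, where X_S = 1 if the K_5 on S is monochromatic.
For a fixed S, the K_5 on S has C(5, 2) = 10 edges. P[all 10 edges red] = (1/2)^10, and likewise for blue, so P[monochromatic] = 2·(1/2)^10 = 2^{1 − 10} = 1/512.
Summing: E[X] = C(60, 5) · 2^{1 − 10} = 5461512 · 1/512 = 682689/64.
Numerically: E[X] ≈ 10667.0156.

E[X] = C(60,5)·2^(1−C(5,2)) = 682689/64 ≈ 10667.0156.


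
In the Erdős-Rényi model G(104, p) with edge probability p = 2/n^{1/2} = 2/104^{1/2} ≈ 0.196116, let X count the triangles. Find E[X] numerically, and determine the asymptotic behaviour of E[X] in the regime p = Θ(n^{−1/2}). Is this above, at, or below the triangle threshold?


Number of potential triangles: C(104, 3) = 182104.
Each occurs with probability p³ ≈ (0.196116)³ ≈ 7.54292827e-03.
By linearity: E[X] = C(104, 3)·p³ ≈ 182104 · 7.54292827e-03 ≈ 1373.597411.
Since α = 1/2 < 1, p = c/n^{1/2} ≫ 1/n is above the triangle threshold p ~ 1/n. Asymptotically E[X] ~ (c³/6)·n^{3(1−α)} = (2³/6)·n^{1.5} → ∞; triangles are abundant w.h.p.

E[X] ≈ 1373.597411; in regime p = Θ(1/n^{1/2}) E[X] diverges (above the triangle threshold p ~ 1/n).


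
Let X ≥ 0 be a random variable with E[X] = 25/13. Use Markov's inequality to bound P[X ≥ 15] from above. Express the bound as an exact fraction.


μ = E[X] = 25/13, a = 15.
Markov: P[X ≥ 15] ≤ μ/a = (25/13)/15 = 5/39.
Numerically: ≈ 0.128205.
(Since a = 15 > μ = 1.923077, the bound 5/39 is < 1 and informative.)

P[X ≥ 15] ≤ 5/39 ≈ 0.128205.


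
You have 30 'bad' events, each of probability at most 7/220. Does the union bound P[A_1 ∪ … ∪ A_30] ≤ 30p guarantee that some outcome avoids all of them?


Union bound: P[∪_{i=1}^{30} A_i] ≤ Σ_i P[A_i] ≤ 30·p = 30·(7/220) = 21/22.
Numerically: 21/22 ≈ 0.955.
Is 21/22 < 1? YES.
Since P[∪ A_i] ≤ 21/22 < 1, the complement has P[∩ A_i^c] ≥ 1 − 21/22 = 1/22 > 0, so some outcome avoids every A_i.

30·p = 21/22 ≈ 0.955; existence CERTIFIED by the union bound.


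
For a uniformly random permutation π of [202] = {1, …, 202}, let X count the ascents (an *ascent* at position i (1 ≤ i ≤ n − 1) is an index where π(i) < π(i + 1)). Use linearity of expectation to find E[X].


Write X = Σ X_I over i = 1, …, 201, with X_I the indicator of one ascent.
There are 201 indicators.
For each fixed i, the pair (π(i), π(i+1)) is a uniformly random ordered pair of distinct values from {1, …, 202}; by symmetry P[π(i) < π(i+1)] = 1/2.
By linearity: E[X] = 201 · (1/2) = (202 − 1) · (1/2) = 201/2 ≈ 100.5000.

E[X] = 201/2 = 100.5000.


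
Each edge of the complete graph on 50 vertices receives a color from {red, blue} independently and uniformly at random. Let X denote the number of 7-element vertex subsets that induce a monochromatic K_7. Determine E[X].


Let X = Σ_S X_S over the C(50, 7) = 99884400 subsets S of size 7, where X_S = 1 if the K_7 on S is monochromatic.
For a fixed S, the K_7 on S has C(7, 2) = 21 edges. P[all 21 edges red] = (1/2)^21, and likewise for blue, so P[monochromatic] = 2·(1/2)^21 = 2^{1 − 21} = 1/1048576.
Summing: E[X] = C(50, 7) · 2^{1 − 21} = 99884400 · 1/1048576 = 6242775/65536.
Numerically: E[X] ≈ 95.2572.

E[X] = C(50,7)·2^(1−C(7,2)) = 6242775/65536 ≈ 95.2572.


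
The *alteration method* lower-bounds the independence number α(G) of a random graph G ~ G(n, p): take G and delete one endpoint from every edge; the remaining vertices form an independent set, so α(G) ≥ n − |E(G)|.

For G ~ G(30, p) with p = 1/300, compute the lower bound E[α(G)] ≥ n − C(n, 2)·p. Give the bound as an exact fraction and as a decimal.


E[|E(G)|] = C(30, 2)·p = 435 · (1/300) = 29/20.
E[α(G)] ≥ n − E[|E(G)|] = 30 − 29/20 = 571/20.
Numerically: ≈ 28.550000.
(This is only a lower bound; the true E[α(G)] may be larger.)

E[α(G)] ≥ 571/20 ≈ 28.550000.


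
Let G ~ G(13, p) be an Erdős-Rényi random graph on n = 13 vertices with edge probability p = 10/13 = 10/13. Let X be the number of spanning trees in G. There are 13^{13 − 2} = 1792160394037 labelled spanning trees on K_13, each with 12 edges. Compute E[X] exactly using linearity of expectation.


K_13 has 13^{13 − 2} = 1792160394037 labelled spanning trees.
For each such spanning tree H, let X_H = 1 if all 12 edges of H are present in G. Then P[X_H = 1] = p^{12} = (10/13)^{12} = 1000000000000/23298085122481.
By linearity of expectation: E[X] = Σ_H E[X_H] = 1792160394037 · p^{12} = 1792160394037 · 1000000000000/23298085122481 = 1000000000000/13.
Numerically: E[X] ≈ 7.69e+10.

E[X] = 1792160394037 · (10/13)^{12} = 1000000000000/13 ≈ 7.69e+10.


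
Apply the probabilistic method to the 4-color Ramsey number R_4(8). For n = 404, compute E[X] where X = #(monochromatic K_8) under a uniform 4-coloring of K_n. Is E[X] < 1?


E[X] = C(404, 8) · 4^{1 − 28} = 16415071523485570 · 4^{−27} = 16415071523485570/18014398509481984.
As a reduced fraction: E[X] = 8207535761742785/9007199254740992 ≈ 0.911.
Is E[X] < 1? YES.
Since E[X] < 1, there exists a 4-coloring of K_{404} with no monochromatic K_8; hence R_4(8) > 404.

E[X] = 8207535761742785/9007199254740992 ≈ 0.911; E[X] < 1, so R_4(8) > 404.


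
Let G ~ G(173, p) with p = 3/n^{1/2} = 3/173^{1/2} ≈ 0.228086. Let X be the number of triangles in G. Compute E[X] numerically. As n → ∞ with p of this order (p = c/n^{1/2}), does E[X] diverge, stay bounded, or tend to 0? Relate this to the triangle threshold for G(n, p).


Number of potential triangles: C(173, 3) = 848046.
Each occurs with probability p³ ≈ (0.228086)³ ≈ 1.18657340e-02.
By linearity: E[X] = C(173, 3)·p³ ≈ 848046 · 1.18657340e-02 ≈ 10062.688282.
Since α = 1/2 < 1, p = c/n^{1/2} ≫ 1/n is above the triangle threshold p ~ 1/n. Asymptotically E[X] ~ (c³/6)·n^{3(1−α)} = (3³/6)·n^{1.5} → ∞; triangles are abundant w.h.p.

E[X] ≈ 10062.688282; in regime p = Θ(1/n^{1/2}) E[X] diverges (above the triangle threshold p ~ 1/n).


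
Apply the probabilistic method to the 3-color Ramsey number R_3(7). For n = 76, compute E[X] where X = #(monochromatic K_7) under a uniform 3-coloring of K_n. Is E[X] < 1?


E[X] = C(76, 7) · 3^{1 − 21} = 2186189400 · 3^{−20} = 2186189400/3486784401.
As a reduced fraction: E[X] = 728729800/1162261467 ≈ 0.627.
Is E[X] < 1? YES.
Since E[X] < 1, there exists a 3-coloring of K_{76} with no monochromatic K_7; hence R_3(7) > 76.

E[X] = 728729800/1162261467 ≈ 0.627; E[X] < 1, so R_3(7) > 76.


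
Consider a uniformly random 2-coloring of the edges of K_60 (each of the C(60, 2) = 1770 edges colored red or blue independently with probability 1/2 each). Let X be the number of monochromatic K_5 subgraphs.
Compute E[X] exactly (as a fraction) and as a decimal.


Let X = Σ_S X_S over the C(60, 5) = 5461512 subsets S of size 5, where X_S = 1 if the K_5 on S is monochromatic.
For a fixed S, the K_5 on S has C(5, 2) = 10 edges. P[all 10 edges red] = (1/2)^10, and likewise for blue, so P[monochromatic] = 2·(1/2)^10 = 2^{1 − 10} = 1/512.
Summing: E[X] = C(60, 5) · 2^{1 − 10} = 5461512 · 1/512 = 682689/64.
Numerically: E[X] ≈ 10667.015625.

E[X] = C(60,5)·2^(1−C(5,2)) = 682689/64 ≈ 10667.015625.


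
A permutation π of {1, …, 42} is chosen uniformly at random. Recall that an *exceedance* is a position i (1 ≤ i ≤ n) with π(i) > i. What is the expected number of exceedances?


Write X = Σ_{i=1}^{42} X_i, where X_i = 1_{π(i) > i}.
For each fixed i, π(i) is uniform over {1, …, 42} (marginal of a uniform permutation), so P[π(i) > i] = (n − i)/n. Summing: Σ_{i=1}^{42} (n − i)/n = (0 + 1 + … + 41)/42 = 42(42 − 1)/(2·42) = (42 − 1)/2.
Hence E[X] = Σ_{i=1}^{42} (42 − i)/42 = 41/2 ≈ 20.500000.

E[X] = 41/2 = 20.500000.


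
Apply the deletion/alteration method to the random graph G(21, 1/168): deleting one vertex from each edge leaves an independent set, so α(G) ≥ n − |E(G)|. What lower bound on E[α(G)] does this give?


E[|E(G)|] = C(21, 2)·p = 210 · (1/168) = 5/4.
E[α(G)] ≥ n − E[|E(G)|] = 21 − 5/4 = 79/4.
Numerically: ≈ 19.75000.
(This is only a lower bound; the true E[α(G)] may be larger.)

E[α(G)] ≥ 79/4 ≈ 19.75000.


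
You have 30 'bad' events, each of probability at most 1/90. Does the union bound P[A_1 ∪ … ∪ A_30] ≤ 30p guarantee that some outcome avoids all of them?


Union bound: P[∪_{i=1}^{30} A_i] ≤ Σ_i P[A_i] ≤ 30·p = 30·(1/90) = 1/3.
Numerically: 1/3 ≈ 0.333333.
Is 1/3 < 1? YES.
Since P[∪ A_i] ≤ 1/3 < 1, the complement has P[∩ A_i^c] ≥ 1 − 1/3 = 2/3 > 0, so some outcome avoids every A_i.

30·p = 1/3 ≈ 0.333333; existence CERTIFIED by the union bound.


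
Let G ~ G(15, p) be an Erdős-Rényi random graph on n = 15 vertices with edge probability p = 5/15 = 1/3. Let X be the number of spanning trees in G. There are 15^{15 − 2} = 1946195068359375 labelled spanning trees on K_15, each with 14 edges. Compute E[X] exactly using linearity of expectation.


K_15 has 15^{15 − 2} = 1946195068359375 labelled spanning trees.
For each such spanning tree H, let X_H = 1 if all 14 edges of H are present in G. Then P[X_H = 1] = p^{14} = (1/3)^{14} = 1/4782969.
By linearity of expectation: E[X] = Σ_H E[X_H] = 1946195068359375 · p^{14} = 1946195068359375 · 1/4782969 = 1220703125/3.
Numerically: E[X] ≈ 4.06901e+08.

E[X] = 1946195068359375 · (1/3)^{14} = 1220703125/3 ≈ 4.06901e+08.


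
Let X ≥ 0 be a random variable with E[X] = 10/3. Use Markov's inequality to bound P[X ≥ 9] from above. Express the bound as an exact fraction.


μ = E[X] = 10/3, a = 9.
Markov: P[X ≥ 9] ≤ μ/a = (10/3)/9 = 10/27.
Numerically: ≈ 0.3704.
(Since a = 9 > μ = 3.3333, the bound 10/27 is < 1 and informative.)

P[X ≥ 9] ≤ 10/27 ≈ 0.3704.


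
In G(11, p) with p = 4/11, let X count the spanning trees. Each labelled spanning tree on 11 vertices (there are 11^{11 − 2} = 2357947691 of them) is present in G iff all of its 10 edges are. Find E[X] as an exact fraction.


K_11 has 11^{11 − 2} = 2357947691 labelled spanning trees.
For each such spanning tree H, let X_H = 1 if all 10 edges of H are present in G. Then P[X_H = 1] = p^{10} = (4/11)^{10} = 1048576/25937424601.
Summing the indicators: E[X] = Σ_H E[X_H] = 2357947691 · p^{10} = 2357947691 · 1048576/25937424601 = 1048576/11.
Numerically: E[X] ≈ 95325.

E[X] = 2357947691 · (4/11)^{10} = 1048576/11 ≈ 95325.


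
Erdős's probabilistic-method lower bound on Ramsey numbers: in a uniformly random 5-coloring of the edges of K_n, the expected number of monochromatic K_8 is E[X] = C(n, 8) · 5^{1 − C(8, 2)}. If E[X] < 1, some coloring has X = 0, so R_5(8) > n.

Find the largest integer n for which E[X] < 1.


We need C(n, 8) · 5^{1 − 28} < 1, i.e. C(n, 8) < 5^{28 − 1} = 7450580596923828125.
Check values of n near the boundary:
  n = 862: C(862, 8) = 7317951015318931845; 7317951015318931845 < 7450580596923828125? YES
  n = 863: C(863, 8) = 7386423071602617757; 7386423071602617757 < 7450580596923828125? YES
  n = 864: C(864, 8) = 7455455062926006708; 7455455062926006708 < 7450580596923828125? NO
  n = 865: C(865, 8) = 7525050909487743060; 7525050909487743060 < 7450580596923828125? NO
  n = 866: C(866, 8) = 7595214554331451620; 7595214554331451620 < 7450580596923828125? NO
The largest n with C(n, 8) < 7450580596923828125 is n = 863 (where E[X] = 7386423071602617757/7450580596923828125 ≈ 0.991). Hence R_5(8) > 863, i.e. R_5(8) ≥ 864.

Largest n = 863; hence R_5(8) > 863.


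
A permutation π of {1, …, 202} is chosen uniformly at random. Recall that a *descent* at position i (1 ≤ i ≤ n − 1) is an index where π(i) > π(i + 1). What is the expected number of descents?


Write X = Σ X_I over i = 1, …, 201, with X_I the indicator of one descent.
There are 201 indicators.
For each fixed i, the pair (π(i), π(i+1)) is a uniformly random ordered pair of distinct values from {1, …, 202}; by symmetry P[π(i) > π(i+1)] = 1/2.
By linearity: E[X] = 201 · (1/2) = (202 − 1) · (1/2) = 201/2 ≈ 100.5000.

E[X] = 201/2 = 100.5000.


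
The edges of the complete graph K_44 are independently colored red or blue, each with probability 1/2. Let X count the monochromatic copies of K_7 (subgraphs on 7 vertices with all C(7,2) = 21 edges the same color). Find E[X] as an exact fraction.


Let X = Σ_S X_S over the C(44, 7) = 38320568 subsets S of size 7, where X_S = 1 if the K_7 on S is monochromatic.
For a fixed S, the K_7 on S has C(7, 2) = 21 edges. P[all 21 edges red] = (1/2)^21, and likewise for blue, so P[monochromatic] = 2·(1/2)^21 = 2^{1 − 21} = 1/1048576.
By linearity of expectation: E[X] = C(44, 7) · 2^{1 − 21} = 38320568 · 1/1048576 = 4790071/131072.
Numerically: E[X] ≈ 36.54534.

E[X] = C(44,7)·2^(1−C(7,2)) = 4790071/131072 ≈ 36.54534.


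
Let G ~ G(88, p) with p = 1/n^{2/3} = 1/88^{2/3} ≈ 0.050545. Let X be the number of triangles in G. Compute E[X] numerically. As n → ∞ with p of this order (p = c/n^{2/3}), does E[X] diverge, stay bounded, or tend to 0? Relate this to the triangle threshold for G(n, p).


Number of potential triangles: C(88, 3) = 109736.
Each occurs with probability p³ ≈ (0.050545)³ ≈ 1.2913223e-04.
By linearity: E[X] = C(88, 3)·p³ ≈ 109736 · 1.2913223e-04 ≈ 14.17045.
Since α = 2/3 < 1, p = c/n^{2/3} ≫ 1/n is above the triangle threshold p ~ 1/n. Asymptotically E[X] ~ (c³/6)·n^{3(1−α)} = (1³/6)·n^{1} → ∞; triangles are abundant w.h.p.

E[X] ≈ 14.17045; in regime p = Θ(1/n^{2/3}) E[X] diverges (above the triangle threshold p ~ 1/n).


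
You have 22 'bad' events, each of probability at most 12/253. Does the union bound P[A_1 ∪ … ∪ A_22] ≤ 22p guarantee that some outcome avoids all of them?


Union bound: P[∪_{i=1}^{22} A_i] ≤ Σ_i P[A_i] ≤ 22·p = 22·(12/253) = 24/23.
Numerically: 24/23 ≈ 1.0434783.
Is 24/23 < 1? NO.
Since the bound 24/23 is ≥ 1, the union bound is uninformative here; it does NOT by itself certify existence.

22·p = 24/23 ≈ 1.0434783; existence NOT certified by the union bound.


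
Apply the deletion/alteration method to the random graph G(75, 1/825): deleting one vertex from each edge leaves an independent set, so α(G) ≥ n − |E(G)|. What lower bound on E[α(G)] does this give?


E[|E(G)|] = C(75, 2)·p = 2775 · (1/825) = 37/11.
E[α(G)] ≥ n − E[|E(G)|] = 75 − 37/11 = 788/11.
Numerically: ≈ 71.63636.
(This is only a lower bound; the true E[α(G)] may be larger.)

E[α(G)] ≥ 788/11 ≈ 71.63636.


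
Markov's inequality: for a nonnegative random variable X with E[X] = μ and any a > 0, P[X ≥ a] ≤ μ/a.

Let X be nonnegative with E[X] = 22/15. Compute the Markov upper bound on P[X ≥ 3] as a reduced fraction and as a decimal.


μ = E[X] = 22/15, a = 3.
Markov: P[X ≥ 3] ≤ μ/a = (22/15)/3 = 22/45.
Numerically: ≈ 0.48889.
(Since a = 3 > μ = 1.46667, the bound 22/45 is < 1 and informative.)

P[X ≥ 3] ≤ 22/45 ≈ 0.48889.


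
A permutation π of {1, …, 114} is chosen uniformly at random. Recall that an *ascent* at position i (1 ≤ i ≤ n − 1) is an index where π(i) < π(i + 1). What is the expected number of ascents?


Write X = Σ X_I over i = 1, …, 113, with X_I the indicator of one ascent.
There are 113 indicators.
For each fixed i, the pair (π(i), π(i+1)) is a uniformly random ordered pair of distinct values from {1, …, 114}; by symmetry P[π(i) < π(i+1)] = 1/2.
By linearity: E[X] = 113 · (1/2) = (114 − 1) · (1/2) = 113/2 ≈ 56.500.

E[X] = 113/2 = 56.500.


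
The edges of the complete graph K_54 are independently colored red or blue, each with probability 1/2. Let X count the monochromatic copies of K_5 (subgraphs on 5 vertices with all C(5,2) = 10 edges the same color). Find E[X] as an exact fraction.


Let X = Σ_S X_S over the C(54, 5) = 3162510 subsets S of size 5, where X_S = 1 if the K_5 on S is monochromatic.
For a fixed S, the K_5 on S has C(5, 2) = 10 edges. P[all 10 edges red] = (1/2)^10, and likewise for blue, so P[monochromatic] = 2·(1/2)^10 = 2^{1 − 10} = 1/512.
Summing: E[X] = C(54, 5) · 2^{1 − 10} = 3162510 · 1/512 = 1581255/256.
Numerically: E[X] ≈ 6176.7773.

E[X] = C(54,5)·2^(1−C(5,2)) = 1581255/256 ≈ 6176.7773.


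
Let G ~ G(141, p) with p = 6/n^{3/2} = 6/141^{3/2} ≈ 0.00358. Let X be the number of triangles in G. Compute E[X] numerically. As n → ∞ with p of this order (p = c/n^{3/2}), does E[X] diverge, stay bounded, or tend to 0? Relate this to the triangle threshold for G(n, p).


Number of potential triangles: C(141, 3) = 457310.
Each occurs with probability p³ ≈ (0.00358)³ ≈ 4.60222e-08.
By linearity: E[X] = C(141, 3)·p³ ≈ 457310 · 4.60222e-08 ≈ 0.021.
Since α = 3/2 > 1, p = c/n^{3/2} = o(1/n) is below the triangle threshold p ~ 1/n. Asymptotically E[X] ~ (c³/6)·n^{3(1−α)} = (6³/6)·n^{-1.5} → 0, so by Markov's inequality G has no triangles w.h.p.

E[X] ≈ 0.021; in regime p = Θ(1/n^{3/2}) E[X] tends to 0 (below the triangle threshold p ~ 1/n).
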